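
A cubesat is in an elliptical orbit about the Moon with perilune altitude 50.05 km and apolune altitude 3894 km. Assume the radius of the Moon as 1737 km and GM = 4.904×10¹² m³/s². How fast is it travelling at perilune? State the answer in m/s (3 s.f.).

r_p = 1737 + 50.05 = 1787.0 km = 1.7870×10⁶ m.
r_a = 1737 + 3894 = 5631.0 km = 5.6310×10⁶ m.
Semi-major axis a = (r_p + r_a)/2 = 3709.0 km = 3.709×10⁶ m.
Vis-viva: v² = μ(2/r − 1/a) = 4.904×10¹² × (1.119×10⁻⁶ − 2.696×10⁻⁷) = 4.166×10⁶ m²/s².
v = 2041 m/s.

v ≈ 2040 m/s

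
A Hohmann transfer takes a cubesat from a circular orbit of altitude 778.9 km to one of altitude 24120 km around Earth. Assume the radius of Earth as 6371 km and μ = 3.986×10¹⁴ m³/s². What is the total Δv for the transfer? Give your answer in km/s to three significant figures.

r₁ = 6371 + 778.9 = 7149.9 km = 7.1499×10⁶ m.
r₂ = 6371 + 24120 = 30491 km = 3.0491×10⁷ m.
Transfer ellipse a_t = (r₁ + r₂)/2 = 1.882×10⁷ m.
At r₁: circular v_c1 = √(μ/r₁) = 7467 m/s; transfer-perigee v_p = √[μ(2/r₁ − 1/a_t)] = 9504 m/s.
Δv₁ = v_p − v_c1 = 2037 m/s.
At r₂: circular v_c2 = √(μ/r₂) = 3616 m/s; transfer-apogee v_a = √[μ(2/r₂ − 1/a_t)] = 2229 m/s.
Δv₂ = v_c2 − v_a = 1387 m/s.
Total Δv = Δv₁ + Δv₂ = 3424 m/s = 3.424 km/s.

Δv_total ≈ 3.42 km/s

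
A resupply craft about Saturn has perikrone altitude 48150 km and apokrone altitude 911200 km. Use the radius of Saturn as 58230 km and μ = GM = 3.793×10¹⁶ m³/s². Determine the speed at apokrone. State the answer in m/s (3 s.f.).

r_p = 58230 + 48150 = 106380 km = 1.0638×10⁸ m.
r_a = 58230 + 911200 = 969430 km = 9.6943×10⁸ m.
Semi-major axis a = (r_p + r_a)/2 = 5.3790×10⁵ km = 5.379×10⁸ m.
Vis-viva: v² = μ(2/r − 1/a) = 3.793×10¹⁶ × (2.063×10⁻⁹ − 1.859×10⁻⁹) = 7.738×10⁶ m²/s².
v = 2782 m/s.

v ≈ 2780 m/s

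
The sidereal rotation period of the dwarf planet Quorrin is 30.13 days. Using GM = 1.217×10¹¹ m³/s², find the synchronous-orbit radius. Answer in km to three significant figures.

r_sync ≈ 27500 km

T = 30.13 days = 2.603×10⁶ s.
A synchronous orbit has period T, so by Kepler's third law a = (μT²/4π²)^(1/3).
μT²/4π² = 1.217×10¹¹ × (2.603×10⁶)² / 39.48 = 2.089×10²² m³.
a = 2.754×10⁷ m = 27541 km.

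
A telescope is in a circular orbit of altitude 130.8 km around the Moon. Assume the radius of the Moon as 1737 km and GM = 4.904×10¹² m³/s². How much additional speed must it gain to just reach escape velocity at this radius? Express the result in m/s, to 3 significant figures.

r = 1737 + 130.8 = 1867.8 km = 1.8678×10⁶ m.
Circular speed v_c = √(μ/r) = 1620 m/s.
Escape speed v_esc = √(2μ/r) = √2 × v_c = 2292 m/s.
Δv = v_esc − v_c = 671.2 m/s.

Δv ≈ 671 m/s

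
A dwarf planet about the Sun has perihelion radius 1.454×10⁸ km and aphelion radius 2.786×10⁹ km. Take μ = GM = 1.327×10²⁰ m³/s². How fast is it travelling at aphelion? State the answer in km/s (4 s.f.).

Semi-major axis a = (r_p + r_a)/2 = 1.4657×10⁹ km = 1.466×10¹² m.
Vis-viva: v² = μ(2/r − 1/a) = 1.327×10²⁰ × (7.179×10⁻¹³ − 6.823×10⁻¹³) = 4.725×10⁶ m²/s².
v = 2174 m/s = 2.174 km/s.

v ≈ 2.174 km/s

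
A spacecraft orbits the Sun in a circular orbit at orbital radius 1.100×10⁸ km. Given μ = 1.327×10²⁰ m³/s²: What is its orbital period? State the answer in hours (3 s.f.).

r = 1.100×10⁸ km = 1.100×10¹¹ m.
Kepler's third law: T = 2π√(r³/μ) = 2π√((1.100×10¹¹)³ / 1.327×10²⁰).
r³/μ = 1.003×10¹³ s², so T = 2π × 3.167×10⁶ = 1.990×10⁷ s.
Converting: 1.990×10⁷ s ÷ 3600 = 5528 hours.

T ≈ 5530 hours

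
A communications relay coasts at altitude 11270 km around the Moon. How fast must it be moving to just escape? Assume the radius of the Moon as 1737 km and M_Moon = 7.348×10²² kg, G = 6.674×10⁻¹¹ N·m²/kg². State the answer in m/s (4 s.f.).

μ = GM = 6.674×10⁻¹¹ × 7.348×10²² = 4.904×10¹² m³/s².
r = 1737 + 11270 = 13007 km = 1.3007×10⁷ m.
Escape speed v_esc = √(2μ/r) = √(2 × 4.904×10¹² / 1.301×10⁷) = √(7.541×10⁵) = 868.4 m/s.

v_esc ≈ 868.4 m/s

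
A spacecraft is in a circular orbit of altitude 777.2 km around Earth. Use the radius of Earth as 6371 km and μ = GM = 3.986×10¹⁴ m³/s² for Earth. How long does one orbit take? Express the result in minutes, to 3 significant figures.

r = 6371 + 777.2 = 7148.2 km = 7.1482×10⁶ m.
Kepler's third law: T = 2π√(r³/μ) = 2π√((7.148×10⁶)³ / 3.986×10¹⁴).
r³/μ = 9.163×10⁵ s², so T = 2π × 9.573×10² = 6.015×10³ s.
Converting: 6.015×10³ s ÷ 60.00 = 100.2 minutes.

T ≈ 100 minutes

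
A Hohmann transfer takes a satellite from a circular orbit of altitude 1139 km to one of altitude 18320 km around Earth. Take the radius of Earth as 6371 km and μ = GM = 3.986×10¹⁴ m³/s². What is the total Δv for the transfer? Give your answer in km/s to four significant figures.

Δv_total ≈ 3.010 km/s

r₁ = 6371 + 1139 = 7510.0 km = 7.5100×10⁶ m.
r₂ = 6371 + 18320 = 24691 km = 2.4691×10⁷ m.
Transfer ellipse a_t = (r₁ + r₂)/2 = 1.610×10⁷ m.
At r₁: circular v_c1 = √(μ/r₁) = 7285 m/s; transfer-perigee v_p = √[μ(2/r₁ − 1/a_t)] = 9022 m/s.
Δv₁ = v_p − v_c1 = 1737 m/s.
At r₂: circular v_c2 = √(μ/r₂) = 4018 m/s; transfer-apogee v_a = √[μ(2/r₂ − 1/a_t)] = 2744 m/s.
Δv₂ = v_c2 − v_a = 1274 m/s.
Total Δv = Δv₁ + Δv₂ = 3010 m/s = 3.010 km/s.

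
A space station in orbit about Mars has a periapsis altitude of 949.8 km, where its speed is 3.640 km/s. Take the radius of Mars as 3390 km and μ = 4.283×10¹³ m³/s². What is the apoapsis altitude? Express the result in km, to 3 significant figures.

r_p = 3390 + 949.8 = 4339.8 km = 4.340×10⁶ m.
Specific energy ε = v²/2 − μ/r = -3.244×10⁶ J/kg, so a = −μ/(2ε) = 6.601×10⁶ m.
The apsides satisfy r_p + r_a = 2a, so the apoapsis radius is 2a − r_p = 8.862×10⁶ m = 8861.7 km.
Apoapsis altitude = 8861.7 − 3390 = 5471.7 km.

apoapsis altitude ≈ 5470 km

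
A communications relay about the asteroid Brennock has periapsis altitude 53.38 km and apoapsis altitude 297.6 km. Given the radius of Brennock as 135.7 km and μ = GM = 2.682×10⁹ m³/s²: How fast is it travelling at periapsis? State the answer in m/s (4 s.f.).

r_p = 135.7 + 53.38 = 189.08 km = 1.8908×10⁵ m.
r_a = 135.7 + 297.6 = 433.30 km = 4.3330×10⁵ m.
Semi-major axis a = (r_p + r_a)/2 = 311.19 km = 3.112×10⁵ m.
Vis-viva: v² = μ(2/r − 1/a) = 2.682×10⁹ × (1.058×10⁻⁵ − 3.213×10⁻⁶) = 1.975×10⁴ m²/s².
v = 140.5 m/s.

v ≈ 140.5 m/s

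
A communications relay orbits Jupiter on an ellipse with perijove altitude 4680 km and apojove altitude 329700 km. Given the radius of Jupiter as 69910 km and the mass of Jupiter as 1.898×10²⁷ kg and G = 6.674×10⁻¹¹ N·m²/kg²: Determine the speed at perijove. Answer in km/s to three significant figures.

μ = GM = 6.674×10⁻¹¹ × 1.898×10²⁷ = 1.267×10¹⁷ m³/s².
r_p = 69910 + 4680 = 74590 km = 7.4590×10⁷ m.
r_a = 69910 + 329700 = 399610 km = 3.9961×10⁸ m.
Semi-major axis a = (r_p + r_a)/2 = 2.3710×10⁵ km = 2.371×10⁸ m.
Vis-viva: v² = μ(2/r − 1/a) = 1.267×10¹⁷ × (2.681×10⁻⁸ − 4.218×10⁻⁹) = 2.862×10⁹ m²/s².
v = 53500 m/s = 53.50 km/s.

v ≈ 53.5 km/s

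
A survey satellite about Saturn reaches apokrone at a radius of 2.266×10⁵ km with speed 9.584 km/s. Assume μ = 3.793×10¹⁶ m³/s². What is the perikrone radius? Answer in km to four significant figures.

r_a = 2.266×10⁸ m.
Specific energy ε = v²/2 − μ/r = -1.215×10⁸ J/kg, so a = −μ/(2ε) = 1.561×10⁸ m.
The apsides satisfy r_p + r_a = 2a, so the perikrone radius is 2a − r_a = 8.568×10⁷ m = 85681 km.

perikrone radius ≈ 85680 km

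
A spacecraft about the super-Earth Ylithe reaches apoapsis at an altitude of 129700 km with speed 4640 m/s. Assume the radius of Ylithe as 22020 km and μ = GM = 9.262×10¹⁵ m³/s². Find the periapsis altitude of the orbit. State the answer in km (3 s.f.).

periapsis altitude ≈ 10500 km

r_a = 22020 + 129700 = 1.5172×10⁵ km = 1.517×10⁸ m.
Specific energy ε = v²/2 − μ/r = -5.028×10⁷ J/kg, so a = −μ/(2ε) = 9.210×10⁷ m.
The apsides satisfy r_p + r_a = 2a, so the periapsis radius is 2a − r_a = 3.248×10⁷ m = 32482 km.
Periapsis altitude = 32482 − 22020 = 10462 km.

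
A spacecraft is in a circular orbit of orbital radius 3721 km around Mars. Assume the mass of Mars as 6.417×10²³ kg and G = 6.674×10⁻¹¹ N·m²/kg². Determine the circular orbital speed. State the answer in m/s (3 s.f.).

μ = GM = 6.674×10⁻¹¹ × 6.417×10²³ = 4.283×10¹³ m³/s².
r = 3721 km = 3.721×10⁶ m.
For a circular orbit v = √(μ/r) = √(4.283×10¹³ / 3.721×10⁶) = √(1.151×10⁷) = 3393 m/s.

v ≈ 3390 m/s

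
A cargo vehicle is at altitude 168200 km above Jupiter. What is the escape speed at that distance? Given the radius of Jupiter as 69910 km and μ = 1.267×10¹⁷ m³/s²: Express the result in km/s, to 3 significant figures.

r = 69910 + 168200 = 238110 km = 2.3811×10⁸ m.
Escape speed v_esc = √(2μ/r) = √(2 × 1.267×10¹⁷ / 2.381×10⁸) = √(1.064×10⁹) = 32620 m/s.
= 32.62 km/s.

v_esc ≈ 32.6 km/s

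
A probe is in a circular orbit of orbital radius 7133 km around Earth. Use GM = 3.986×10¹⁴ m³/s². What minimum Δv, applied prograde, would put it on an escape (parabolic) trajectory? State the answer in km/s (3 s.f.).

r = 7133 km = 7.133×10⁶ m.
Circular speed v_c = √(μ/r) = 7475 m/s.
Escape speed v_esc = √(2μ/r) = √2 × v_c = 10570 m/s.
Δv = v_esc − v_c = 3096 m/s = 3.096 km/s.

Δv ≈ 3.10 km/s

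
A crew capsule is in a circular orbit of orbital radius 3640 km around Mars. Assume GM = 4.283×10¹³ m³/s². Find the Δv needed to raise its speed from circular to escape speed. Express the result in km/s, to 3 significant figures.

r = 3640 km = 3.640×10⁶ m.
Circular speed v_c = √(μ/r) = 3430 m/s.
Escape speed v_esc = √(2μ/r) = √2 × v_c = 4851 m/s.
Δv = v_esc − v_c = 1421 m/s = 1.421 km/s.

Δv ≈ 1.42 km/s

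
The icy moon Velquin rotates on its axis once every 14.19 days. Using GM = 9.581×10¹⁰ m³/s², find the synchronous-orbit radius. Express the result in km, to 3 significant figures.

T = 14.19 days = 1.226×10⁶ s.
A synchronous orbit has period T, so by Kepler's third law a = (μT²/4π²)^(1/3).
μT²/4π² = 9.581×10¹⁰ × (1.226×10⁶)² / 39.48 = 3.648×10²¹ m³.
a = 1.539×10⁷ m = 15394 km.

r_sync ≈ 15400 km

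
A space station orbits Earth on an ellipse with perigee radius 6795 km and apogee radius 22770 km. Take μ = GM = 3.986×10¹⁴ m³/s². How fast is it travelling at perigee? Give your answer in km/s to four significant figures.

v ≈ 9.506 km/s

Semi-major axis a = (r_p + r_a)/2 = 14782 km = 1.478×10⁷ m.
Vis-viva: v² = μ(2/r − 1/a) = 3.986×10¹⁴ × (2.943×10⁻⁷ − 6.765×10⁻⁸) = 9.036×10⁷ m²/s².
v = 9506 m/s = 9.506 km/s.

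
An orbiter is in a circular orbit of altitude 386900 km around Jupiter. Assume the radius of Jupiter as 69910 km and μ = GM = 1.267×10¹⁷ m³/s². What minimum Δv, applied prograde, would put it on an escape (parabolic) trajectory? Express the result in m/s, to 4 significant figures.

r = 69910 + 386900 = 456810 km = 4.5681×10⁸ m.
Circular speed v_c = √(μ/r) = 16650 m/s.
Escape speed v_esc = √(2μ/r) = √2 × v_c = 23550 m/s.
Δv = v_esc − v_c = 6898 m/s.

Δv ≈ 6898 m/s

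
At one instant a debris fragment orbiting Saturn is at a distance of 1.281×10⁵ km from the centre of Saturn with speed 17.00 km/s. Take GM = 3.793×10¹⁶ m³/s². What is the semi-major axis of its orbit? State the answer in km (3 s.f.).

r = 1.281×10⁸ m.
Specific orbital energy ε = v²/2 − μ/r = (17000)²/2 − 3.793×10¹⁶/1.281×10⁸ = -1.516×10⁸ J/kg.
Since ε = −μ/(2a), a = −μ/(2ε) = 1.251×10⁸ m = 1.2510×10⁵ km.

a ≈ 1.25×10⁵ km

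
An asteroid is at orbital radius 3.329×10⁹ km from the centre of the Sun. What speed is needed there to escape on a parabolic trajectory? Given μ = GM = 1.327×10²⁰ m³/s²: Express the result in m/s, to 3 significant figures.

v_esc ≈ 8930 m/s

r = 3.329×10⁹ km = 3.329×10¹² m.
Escape speed v_esc = √(2μ/r) = √(2 × 1.327×10²⁰ / 3.329×10¹²) = √(7.972×10⁷) = 8929 m/s.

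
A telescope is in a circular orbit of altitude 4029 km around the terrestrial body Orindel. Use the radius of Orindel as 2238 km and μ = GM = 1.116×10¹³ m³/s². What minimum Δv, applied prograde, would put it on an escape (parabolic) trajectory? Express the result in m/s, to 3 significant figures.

r = 2238 + 4029 = 6267.0 km = 6.2670×10⁶ m.
Circular speed v_c = √(μ/r) = 1334 m/s.
Escape speed v_esc = √(2μ/r) = √2 × v_c = 1887 m/s.
Δv = v_esc − v_c = 552.7 m/s.

Δv ≈ 553 m/s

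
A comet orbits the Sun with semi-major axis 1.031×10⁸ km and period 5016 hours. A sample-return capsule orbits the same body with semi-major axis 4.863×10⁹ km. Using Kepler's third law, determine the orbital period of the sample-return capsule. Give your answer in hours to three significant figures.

T₂ ≈ 1.62×10⁶ hours

Kepler's third law: T² ∝ a³, so T₂ = T₁ (a₂/a₁)^(3/2).
a₂/a₁ = 47.17, (a₂/a₁)^(3/2) = 323.9.
T₂ = 5016 × 323.9 = 1.625×10⁶ hours.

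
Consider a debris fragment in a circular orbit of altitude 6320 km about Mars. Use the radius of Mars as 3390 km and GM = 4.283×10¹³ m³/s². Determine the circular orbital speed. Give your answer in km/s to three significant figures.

r = 3390 + 6320 = 9710.0 km = 9.7100×10⁶ m.
For a circular orbit v = √(μ/r) = √(4.283×10¹³ / 9.710×10⁶) = √(4.411×10⁶) = 2100 m/s.
That is 2.100 km/s.

v ≈ 2.10 km/s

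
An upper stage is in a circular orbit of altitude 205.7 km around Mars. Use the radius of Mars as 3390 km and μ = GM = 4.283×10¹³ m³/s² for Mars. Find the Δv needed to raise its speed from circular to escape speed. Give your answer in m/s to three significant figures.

Δv ≈ 1430 m/s

r = 3390 + 205.7 = 3595.7 km = 3.5957×10⁶ m.
Circular speed v_c = √(μ/r) = 3451 m/s.
Escape speed v_esc = √(2μ/r) = √2 × v_c = 4881 m/s.
Δv = v_esc − v_c = 1430 m/s.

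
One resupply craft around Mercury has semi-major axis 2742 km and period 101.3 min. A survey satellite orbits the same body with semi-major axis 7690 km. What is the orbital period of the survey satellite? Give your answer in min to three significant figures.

T₂ ≈ 476 min

Kepler's third law: T² ∝ a³, so T₂ = T₁ (a₂/a₁)^(3/2).
a₂/a₁ = 2.805, (a₂/a₁)^(3/2) = 4.697.
T₂ = 101.3 × 4.697 = 475.8 min.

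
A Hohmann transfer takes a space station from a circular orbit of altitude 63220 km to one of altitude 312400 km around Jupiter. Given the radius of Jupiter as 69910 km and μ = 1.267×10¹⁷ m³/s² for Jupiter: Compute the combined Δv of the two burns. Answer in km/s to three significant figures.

Δv_total ≈ 11.8 km/s

r₁ = 69910 + 63220 = 133130 km = 1.3313×10⁸ m.
r₂ = 69910 + 312400 = 382310 km = 3.8231×10⁸ m.
Transfer ellipse a_t = (r₁ + r₂)/2 = 2.577×10⁸ m.
At r₁: circular v_c1 = √(μ/r₁) = 30850 m/s; transfer-perijove v_p = √[μ(2/r₁ − 1/a_t)] = 37570 m/s.
Δv₁ = v_p − v_c1 = 6724 m/s.
At r₂: circular v_c2 = √(μ/r₂) = 18200 m/s; transfer-apojove v_a = √[μ(2/r₂ − 1/a_t)] = 13080 m/s.
Δv₂ = v_c2 − v_a = 5120 m/s.
Total Δv = Δv₁ + Δv₂ = 11840 m/s = 11.84 km/s.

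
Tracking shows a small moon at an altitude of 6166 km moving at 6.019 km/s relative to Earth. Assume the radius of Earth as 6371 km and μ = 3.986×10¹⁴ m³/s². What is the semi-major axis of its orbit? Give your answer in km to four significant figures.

r = 6371 + 6166 = 12537 km = 1.254×10⁷ m.
Vis-viva rearranged: 1/a = 2/r − v²/μ = 1.595×10⁻⁷ − 9.089×10⁻⁸ = 6.864×10⁻⁸ m⁻¹.
a = 1.457×10⁷ m = 14569 km.

a ≈ 14570 km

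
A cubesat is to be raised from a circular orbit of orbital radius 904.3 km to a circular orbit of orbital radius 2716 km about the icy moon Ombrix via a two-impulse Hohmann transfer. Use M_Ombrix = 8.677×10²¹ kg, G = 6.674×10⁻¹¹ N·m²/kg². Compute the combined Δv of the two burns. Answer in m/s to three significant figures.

μ = GM = 6.674×10⁻¹¹ × 8.677×10²¹ = 5.791×10¹¹ m³/s².
r₁ = 904.3 km = 9.043×10⁵ m.
r₂ = 2716 km = 2.716×10⁶ m.
Transfer ellipse a_t = (r₁ + r₂)/2 = 1.810×10⁶ m.
At r₁: circular v_c1 = √(μ/r₁) = 800.2 m/s; transfer-periapsis v_p = √[μ(2/r₁ − 1/a_t)] = 980.2 m/s.
Δv₁ = v_p − v_c1 = 180.0 m/s.
At r₂: circular v_c2 = √(μ/r₂) = 461.8 m/s; transfer-apoapsis v_a = √[μ(2/r₂ − 1/a_t)] = 326.4 m/s.
Δv₂ = v_c2 − v_a = 135.4 m/s.
Total Δv = Δv₁ + Δv₂ = 315.4 m/s.

Δv_total ≈ 315 m/s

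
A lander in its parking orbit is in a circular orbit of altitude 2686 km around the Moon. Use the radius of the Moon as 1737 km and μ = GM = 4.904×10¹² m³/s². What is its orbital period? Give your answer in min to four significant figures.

T ≈ 439.9 min

r = 1737 + 2686 = 4423.0 km = 4.4230×10⁶ m.
Kepler's third law: T = 2π√(r³/μ) = 2π√((4.423×10⁶)³ / 4.904×10¹²).
r³/μ = 1.764×10⁷ s², so T = 2π × 4.200×10³ = 2.639×10⁴ s.
Converting: 2.639×10⁴ s ÷ 60.00 = 439.9 min.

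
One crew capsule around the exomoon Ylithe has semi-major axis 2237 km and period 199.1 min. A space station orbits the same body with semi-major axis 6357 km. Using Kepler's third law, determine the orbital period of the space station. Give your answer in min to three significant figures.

Kepler's third law: T² ∝ a³, so T₂ = T₁ (a₂/a₁)^(3/2).
a₂/a₁ = 2.842, (a₂/a₁)^(3/2) = 4.790.
T₂ = 199.1 × 4.790 = 953.8 min.

T₂ ≈ 954 min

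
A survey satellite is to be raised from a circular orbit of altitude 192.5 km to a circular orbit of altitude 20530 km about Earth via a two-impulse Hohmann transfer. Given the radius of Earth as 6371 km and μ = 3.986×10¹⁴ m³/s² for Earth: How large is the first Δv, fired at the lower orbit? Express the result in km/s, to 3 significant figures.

r₁ = 6371 + 192.5 = 6563.5 km = 6.5635×10⁶ m.
r₂ = 6371 + 20530 = 26901 km = 2.6901×10⁷ m.
Transfer ellipse a_t = (r₁ + r₂)/2 = 1.673×10⁷ m.
At r₁: circular v_c1 = √(μ/r₁) = 7793 m/s; transfer-perigee v_p = √[μ(2/r₁ − 1/a_t)] = 9881 m/s.
Δv₁ = v_p − v_c1 = 2088 m/s.
= 2.088 km/s.

Δv ≈ 2.09 km/s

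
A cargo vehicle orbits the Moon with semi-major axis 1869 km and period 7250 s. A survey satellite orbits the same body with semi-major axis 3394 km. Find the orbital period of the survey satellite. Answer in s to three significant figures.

Kepler's third law: T² ∝ a³, so T₂ = T₁ (a₂/a₁)^(3/2).
a₂/a₁ = 1.816, (a₂/a₁)^(3/2) = 2.447.
T₂ = 7250 × 2.447 = 17740 s.

T₂ ≈ 17700 s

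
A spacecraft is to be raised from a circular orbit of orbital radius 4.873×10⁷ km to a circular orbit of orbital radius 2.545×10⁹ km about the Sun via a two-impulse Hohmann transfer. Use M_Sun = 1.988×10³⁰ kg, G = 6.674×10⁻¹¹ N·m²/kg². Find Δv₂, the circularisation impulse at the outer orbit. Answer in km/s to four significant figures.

μ = GM = 6.674×10⁻¹¹ × 1.988×10³⁰ = 1.327×10²⁰ m³/s².
r₁ = 4.873×10⁷ km = 4.873×10¹⁰ m.
r₂ = 2.545×10⁹ km = 2.545×10¹² m.
Transfer ellipse a_t = (r₁ + r₂)/2 = 1.297×10¹² m.
At r₁: circular v_c1 = √(μ/r₁) = 52180 m/s; transfer-perihelion v_p = √[μ(2/r₁ − 1/a_t)] = 73100 m/s.
At r₂: circular v_c2 = √(μ/r₂) = 7220 m/s; transfer-aphelion v_a = √[μ(2/r₂ − 1/a_t)] = 1400 m/s.
Δv₂ = v_c2 − v_a = 5821 m/s.
= 5.821 km/s.

Δv ≈ 5.821 km/s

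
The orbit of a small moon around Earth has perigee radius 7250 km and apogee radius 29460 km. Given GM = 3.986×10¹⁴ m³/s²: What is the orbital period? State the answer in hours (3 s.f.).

T ≈ 6.87 hours

Semi-major axis a = (r_p + r_a)/2 = (7250.0 + 29460)/2 = 18355 km = 1.836×10⁷ m.
By Kepler's third law T = 2π√(a³/μ) = 2π × 3.939×10³ = 2.475×10⁴ s.
= 6.874 hours.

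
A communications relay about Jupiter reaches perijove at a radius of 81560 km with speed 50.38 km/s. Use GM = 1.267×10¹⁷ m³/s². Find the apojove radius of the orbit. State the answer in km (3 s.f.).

apojove radius ≈ 3.64×10⁵ km

r_p = 8.156×10⁷ m.
Specific energy ε = v²/2 − μ/r = -2.844×10⁸ J/kg, so a = −μ/(2ε) = 2.228×10⁸ m.
The apsides satisfy r_p + r_a = 2a, so the apojove radius is 2a − r_p = 3.640×10⁸ m = 3.6396×10⁵ km.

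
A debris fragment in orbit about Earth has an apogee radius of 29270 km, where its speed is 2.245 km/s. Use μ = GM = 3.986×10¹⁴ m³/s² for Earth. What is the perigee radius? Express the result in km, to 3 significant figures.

perigee radius ≈ 6650 km

r_a = 2.927×10⁷ m.
Specific energy ε = v²/2 − μ/r = -1.110×10⁷ J/kg, so a = −μ/(2ε) = 1.796×10⁷ m.
The apsides satisfy r_p + r_a = 2a, so the perigee radius is 2a − r_a = 6.646×10⁶ m = 6646.3 km.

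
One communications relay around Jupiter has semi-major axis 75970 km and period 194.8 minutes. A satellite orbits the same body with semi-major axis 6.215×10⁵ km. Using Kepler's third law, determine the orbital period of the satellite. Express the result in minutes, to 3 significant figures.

T₂ ≈ 4560 minutes

Kepler's third law: T² ∝ a³, so T₂ = T₁ (a₂/a₁)^(3/2).
a₂/a₁ = 8.181, (a₂/a₁)^(3/2) = 23.40.
T₂ = 194.8 × 23.40 = 4558 minutes.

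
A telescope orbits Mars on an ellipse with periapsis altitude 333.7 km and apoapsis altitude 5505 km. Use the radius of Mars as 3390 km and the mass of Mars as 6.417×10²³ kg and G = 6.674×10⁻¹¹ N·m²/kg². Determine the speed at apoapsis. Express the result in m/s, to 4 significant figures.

v ≈ 1686 m/s

μ = GM = 6.674×10⁻¹¹ × 6.417×10²³ = 4.283×10¹³ m³/s².
r_p = 3390 + 333.7 = 3723.7 km = 3.7237×10⁶ m.
r_a = 3390 + 5505 = 8895.0 km = 8.8950×10⁶ m.
Semi-major axis a = (r_p + r_a)/2 = 6309.4 km = 6.309×10⁶ m.
Vis-viva: v² = μ(2/r − 1/a) = 4.283×10¹³ × (2.248×10⁻⁷ − 1.585×10⁻⁷) = 2.842×10⁶ m²/s².
v = 1686 m/s.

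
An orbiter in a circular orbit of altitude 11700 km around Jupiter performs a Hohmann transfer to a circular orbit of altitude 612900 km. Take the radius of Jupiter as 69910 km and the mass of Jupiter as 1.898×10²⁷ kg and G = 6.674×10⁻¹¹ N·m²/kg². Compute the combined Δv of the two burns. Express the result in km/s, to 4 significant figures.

μ = GM = 6.674×10⁻¹¹ × 1.898×10²⁷ = 1.267×10¹⁷ m³/s².
r₁ = 69910 + 11700 = 81610 km = 8.1610×10⁷ m.
r₂ = 69910 + 612900 = 682810 km = 6.8281×10⁸ m.
Transfer ellipse a_t = (r₁ + r₂)/2 = 3.822×10⁸ m.
At r₁: circular v_c1 = √(μ/r₁) = 39400 m/s; transfer-perijove v_p = √[μ(2/r₁ − 1/a_t)] = 52660 m/s.
Δv₁ = v_p − v_c1 = 13260 m/s.
At r₂: circular v_c2 = √(μ/r₂) = 13620 m/s; transfer-apojove v_a = √[μ(2/r₂ − 1/a_t)] = 6294 m/s.
Δv₂ = v_c2 − v_a = 7327 m/s.
Total Δv = Δv₁ + Δv₂ = 20590 m/s = 20.59 km/s.

Δv_total ≈ 20.59 km/s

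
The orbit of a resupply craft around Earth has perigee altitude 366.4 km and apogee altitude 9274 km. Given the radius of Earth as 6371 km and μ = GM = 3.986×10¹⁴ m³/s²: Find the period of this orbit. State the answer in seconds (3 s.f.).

r_p = 6371 + 366.4 = 6737.4 km = 6.7374×10⁶ m.
r_a = 6371 + 9274 = 15645 km = 1.5645×10⁷ m.
Semi-major axis a = (r_p + r_a)/2 = (6737.4 + 15645)/2 = 11191 km = 1.119×10⁷ m.
By Kepler's third law T = 2π√(a³/μ) = 2π × 1.875×10³ = 1.178×10⁴ s.

T ≈ 11800 seconds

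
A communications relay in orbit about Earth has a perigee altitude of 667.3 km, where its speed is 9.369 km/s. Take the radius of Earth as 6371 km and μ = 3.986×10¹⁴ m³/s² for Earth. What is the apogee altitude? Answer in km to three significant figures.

r_p = 6371 + 667.3 = 7038.3 km = 7.038×10⁶ m.
Specific energy ε = v²/2 − μ/r = -1.274×10⁷ J/kg, so a = −μ/(2ε) = 1.564×10⁷ m.
The apsides satisfy r_p + r_a = 2a, so the apogee radius is 2a − r_p = 2.424×10⁷ m = 24239 km.
Apogee altitude = 24239 − 6371 = 17868 km.

apogee altitude ≈ 17900 km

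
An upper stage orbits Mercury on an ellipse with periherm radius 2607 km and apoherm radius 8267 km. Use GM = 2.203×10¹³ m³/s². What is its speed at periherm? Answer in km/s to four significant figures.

Semi-major axis a = (r_p + r_a)/2 = 5437.0 km = 5.437×10⁶ m.
Vis-viva: v² = μ(2/r − 1/a) = 2.203×10¹³ × (7.672×10⁻⁷ − 1.839×10⁻⁷) = 1.285×10⁷ m²/s².
v = 3585 m/s = 3.585 km/s.

v ≈ 3.585 km/s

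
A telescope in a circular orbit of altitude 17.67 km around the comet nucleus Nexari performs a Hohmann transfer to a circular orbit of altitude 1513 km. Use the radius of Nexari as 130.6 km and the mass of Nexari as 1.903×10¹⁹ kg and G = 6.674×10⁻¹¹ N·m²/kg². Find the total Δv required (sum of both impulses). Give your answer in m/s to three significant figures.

μ = GM = 6.674×10⁻¹¹ × 1.903×10¹⁹ = 1.270×10⁹ m³/s².
r₁ = 130.6 + 17.67 = 148.27 km = 1.4827×10⁵ m.
r₂ = 130.6 + 1513 = 1643.6 km = 1.6436×10⁶ m.
Transfer ellipse a_t = (r₁ + r₂)/2 = 8.959×10⁵ m.
At r₁: circular v_c1 = √(μ/r₁) = 92.55 m/s; transfer-periapsis v_p = √[μ(2/r₁ − 1/a_t)] = 125.4 m/s.
Δv₁ = v_p − v_c1 = 32.80 m/s.
At r₂: circular v_c2 = √(μ/r₂) = 27.80 m/s; transfer-apoapsis v_a = √[μ(2/r₂ − 1/a_t)] = 11.31 m/s.
Δv₂ = v_c2 − v_a = 16.49 m/s.
Total Δv = Δv₁ + Δv₂ = 49.29 m/s.

Δv_total ≈ 49.3 m/s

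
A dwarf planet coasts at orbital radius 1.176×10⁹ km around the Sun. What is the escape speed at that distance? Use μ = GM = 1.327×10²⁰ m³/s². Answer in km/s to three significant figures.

r = 1.176×10⁹ km = 1.176×10¹² m.
Escape speed v_esc = √(2μ/r) = √(2 × 1.327×10²⁰ / 1.176×10¹²) = √(2.257×10⁸) = 15020 m/s.
= 15.02 km/s.

v_esc ≈ 15.0 km/s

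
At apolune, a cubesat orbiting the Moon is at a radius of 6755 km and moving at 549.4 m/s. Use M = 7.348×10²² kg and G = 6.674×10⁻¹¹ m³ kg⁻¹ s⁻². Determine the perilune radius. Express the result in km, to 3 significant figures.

perilune radius ≈ 1770 km

μ = GM = 6.674×10⁻¹¹ × 7.348×10²² = 4.904×10¹² m³/s².
r_a = 6.755×10⁶ m.
Specific energy ε = v²/2 − μ/r = -5.751×10⁵ J/kg, so a = −μ/(2ε) = 4.264×10⁶ m.
The apsides satisfy r_p + r_a = 2a, so the perilune radius is 2a − r_a = 1.773×10⁶ m = 1772.8 km.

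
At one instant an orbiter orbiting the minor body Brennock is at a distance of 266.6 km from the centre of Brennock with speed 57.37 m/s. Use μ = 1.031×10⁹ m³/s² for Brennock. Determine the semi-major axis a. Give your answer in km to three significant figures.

r = 2.666×10⁵ m.
Vis-viva rearranged: 1/a = 2/r − v²/μ = 7.502×10⁻⁶ − 3.192×10⁻⁶ = 4.310×10⁻⁶ m⁻¹.
a = 2.320×10⁵ m = 232.04 km.

a ≈ 232 km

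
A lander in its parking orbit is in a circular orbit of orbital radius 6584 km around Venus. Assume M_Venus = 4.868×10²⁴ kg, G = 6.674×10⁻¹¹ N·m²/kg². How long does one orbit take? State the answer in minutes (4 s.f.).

μ = GM = 6.674×10⁻¹¹ × 4.868×10²⁴ = 3.249×10¹⁴ m³/s².
r = 6584 km = 6.584×10⁶ m.
Kepler's third law: T = 2π√(r³/μ) = 2π√((6.584×10⁶)³ / 3.249×10¹⁴).
r³/μ = 8.785×10⁵ s², so T = 2π × 9.373×10² = 5.889×10³ s.
Converting: 5.889×10³ s ÷ 60.00 = 98.15 minutes.

T ≈ 98.15 minutes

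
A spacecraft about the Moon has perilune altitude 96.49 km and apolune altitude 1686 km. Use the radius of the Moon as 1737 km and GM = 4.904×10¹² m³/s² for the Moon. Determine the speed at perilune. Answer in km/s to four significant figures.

r_p = 1737 + 96.49 = 1833.5 km = 1.8335×10⁶ m.
r_a = 1737 + 1686 = 3423.0 km = 3.4230×10⁶ m.
Semi-major axis a = (r_p + r_a)/2 = 2628.2 km = 2.628×10⁶ m.
Vis-viva: v² = μ(2/r − 1/a) = 4.904×10¹² × (1.091×10⁻⁶ − 3.805×10⁻⁷) = 3.483×10⁶ m²/s².
v = 1866 m/s = 1.866 km/s.

v ≈ 1.866 km/s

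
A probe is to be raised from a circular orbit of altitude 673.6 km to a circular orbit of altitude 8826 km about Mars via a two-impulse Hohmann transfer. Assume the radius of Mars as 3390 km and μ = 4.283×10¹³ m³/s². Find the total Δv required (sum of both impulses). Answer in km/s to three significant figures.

Δv_total ≈ 1.28 km/s

r₁ = 3390 + 673.6 = 4063.6 km = 4.0636×10⁶ m.
r₂ = 3390 + 8826 = 12216 km = 1.2216×10⁷ m.
Transfer ellipse a_t = (r₁ + r₂)/2 = 8.140×10⁶ m.
At r₁: circular v_c1 = √(μ/r₁) = 3247 m/s; transfer-periapsis v_p = √[μ(2/r₁ − 1/a_t)] = 3977 m/s.
Δv₁ = v_p − v_c1 = 730.7 m/s.
At r₂: circular v_c2 = √(μ/r₂) = 1872 m/s; transfer-apoapsis v_a = √[μ(2/r₂ − 1/a_t)] = 1323 m/s.
Δv₂ = v_c2 − v_a = 549.5 m/s.
Total Δv = Δv₁ + Δv₂ = 1280 m/s = 1.280 km/s.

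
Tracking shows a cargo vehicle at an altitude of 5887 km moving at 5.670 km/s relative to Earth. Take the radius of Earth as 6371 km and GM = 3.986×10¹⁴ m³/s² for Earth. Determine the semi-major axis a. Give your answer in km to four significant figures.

r = 6371 + 5887 = 12258 km = 1.226×10⁷ m.
Vis-viva rearranged: 1/a = 2/r − v²/μ = 1.632×10⁻⁷ − 8.065×10⁻⁸ = 8.250×10⁻⁸ m⁻¹.
a = 1.212×10⁷ m = 12121 km.

a ≈ 12120 km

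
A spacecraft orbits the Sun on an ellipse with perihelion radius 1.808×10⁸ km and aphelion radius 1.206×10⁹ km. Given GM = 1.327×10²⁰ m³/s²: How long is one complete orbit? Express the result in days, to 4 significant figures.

T ≈ 3645 days

Semi-major axis a = (r_p + r_a)/2 = (1.8080×10⁸ + 1.2060×10⁹)/2 = 6.9340×10⁸ km = 6.934×10¹¹ m.
By Kepler's third law T = 2π√(a³/μ) = 2π × 5.012×10⁷ = 3.149×10⁸ s.
= 3645 days.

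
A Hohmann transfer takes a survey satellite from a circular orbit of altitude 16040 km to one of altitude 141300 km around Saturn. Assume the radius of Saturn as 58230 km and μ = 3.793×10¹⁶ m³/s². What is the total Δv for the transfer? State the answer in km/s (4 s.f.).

Δv_total ≈ 8.316 km/s

r₁ = 58230 + 16040 = 74270 km = 7.4270×10⁷ m.
r₂ = 58230 + 141300 = 199530 km = 1.9953×10⁸ m.
Transfer ellipse a_t = (r₁ + r₂)/2 = 1.369×10⁸ m.
At r₁: circular v_c1 = √(μ/r₁) = 22600 m/s; transfer-perikrone v_p = √[μ(2/r₁ − 1/a_t)] = 27280 m/s.
Δv₁ = v_p − v_c1 = 4684 m/s.
At r₂: circular v_c2 = √(μ/r₂) = 13790 m/s; transfer-apokrone v_a = √[μ(2/r₂ − 1/a_t)] = 10160 m/s.
Δv₂ = v_c2 − v_a = 3632 m/s.
Total Δv = Δv₁ + Δv₂ = 8316 m/s = 8.316 km/s.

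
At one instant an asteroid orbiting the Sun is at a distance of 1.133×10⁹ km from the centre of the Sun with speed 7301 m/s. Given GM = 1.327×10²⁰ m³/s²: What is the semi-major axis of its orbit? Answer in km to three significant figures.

a ≈ 7.33×10⁸ km

r = 1.133×10¹² m.
Specific orbital energy ε = v²/2 − μ/r = (7301)²/2 − 1.327×10²⁰/1.133×10¹² = -9.047×10⁷ J/kg.
Since ε = −μ/(2a), a = −μ/(2ε) = 7.334×10¹¹ m = 7.3339×10⁸ km.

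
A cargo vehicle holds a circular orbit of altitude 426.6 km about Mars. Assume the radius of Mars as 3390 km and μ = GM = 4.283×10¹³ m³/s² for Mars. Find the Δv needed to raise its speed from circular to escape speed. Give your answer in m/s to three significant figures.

Δv ≈ 1390 m/s

r = 3390 + 426.6 = 3816.6 km = 3.8166×10⁶ m.
Circular speed v_c = √(μ/r) = 3350 m/s.
Escape speed v_esc = √(2μ/r) = √2 × v_c = 4738 m/s.
Δv = v_esc − v_c = 1388 m/s.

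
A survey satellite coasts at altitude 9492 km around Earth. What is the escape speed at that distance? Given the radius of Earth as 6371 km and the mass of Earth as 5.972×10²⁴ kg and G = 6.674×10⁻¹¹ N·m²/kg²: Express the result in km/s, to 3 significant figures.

v_esc ≈ 7.09 km/s

μ = GM = 6.674×10⁻¹¹ × 5.972×10²⁴ = 3.986×10¹⁴ m³/s².
r = 6371 + 9492 = 15863 km = 1.5863×10⁷ m.
Escape speed v_esc = √(2μ/r) = √(2 × 3.986×10¹⁴ / 1.586×10⁷) = √(5.025×10⁷) = 7089 m/s.
= 7.089 km/s.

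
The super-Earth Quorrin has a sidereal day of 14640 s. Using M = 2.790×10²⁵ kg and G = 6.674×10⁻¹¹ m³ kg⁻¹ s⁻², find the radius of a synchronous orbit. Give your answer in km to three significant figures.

r_sync ≈ 21600 km

μ = GM = 6.674×10⁻¹¹ × 2.790×10²⁵ = 1.862×10¹⁵ m³/s².
A synchronous orbit has period T, so by Kepler's third law a = (μT²/4π²)^(1/3).
μT²/4π² = 1.862×10¹⁵ × (1.464×10⁴)² / 39.48 = 1.011×10²² m³.
a = 2.162×10⁷ m = 21622 km.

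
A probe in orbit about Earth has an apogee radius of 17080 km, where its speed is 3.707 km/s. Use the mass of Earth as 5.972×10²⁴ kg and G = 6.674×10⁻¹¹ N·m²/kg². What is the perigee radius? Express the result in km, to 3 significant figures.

μ = GM = 6.674×10⁻¹¹ × 5.972×10²⁴ = 3.986×10¹⁴ m³/s².
r_a = 1.708×10⁷ m.
Specific energy ε = v²/2 − μ/r = -1.646×10⁷ J/kg, so a = −μ/(2ε) = 1.210×10⁷ m.
The apsides satisfy r_p + r_a = 2a, so the perigee radius is 2a − r_a = 7.128×10⁶ m = 7127.7 km.

perigee radius ≈ 7130 km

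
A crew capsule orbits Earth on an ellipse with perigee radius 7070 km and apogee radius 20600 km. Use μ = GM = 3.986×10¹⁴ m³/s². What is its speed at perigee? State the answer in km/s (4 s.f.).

v ≈ 9.162 km/s

Semi-major axis a = (r_p + r_a)/2 = 13835 km = 1.384×10⁷ m.
Vis-viva: v² = μ(2/r − 1/a) = 3.986×10¹⁴ × (2.829×10⁻⁷ − 7.228×10⁻⁸) = 8.395×10⁷ m²/s².
v = 9162 m/s = 9.162 km/s.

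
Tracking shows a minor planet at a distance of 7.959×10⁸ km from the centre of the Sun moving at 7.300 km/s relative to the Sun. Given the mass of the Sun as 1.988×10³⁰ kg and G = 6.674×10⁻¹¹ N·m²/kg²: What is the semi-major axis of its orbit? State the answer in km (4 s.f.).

a ≈ 4.737×10⁸ km

μ = GM = 6.674×10⁻¹¹ × 1.988×10³⁰ = 1.327×10²⁰ m³/s².
r = 7.959×10¹¹ m.
Vis-viva rearranged: 1/a = 2/r − v²/μ = 2.513×10⁻¹² − 4.016×10⁻¹³ = 2.111×10⁻¹² m⁻¹.
a = 4.737×10¹¹ m = 4.7366×10⁸ km.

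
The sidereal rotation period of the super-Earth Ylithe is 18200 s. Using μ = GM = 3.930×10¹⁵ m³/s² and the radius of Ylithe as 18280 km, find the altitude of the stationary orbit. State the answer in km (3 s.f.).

A synchronous orbit has period T, so by Kepler's third law a = (μT²/4π²)^(1/3).
μT²/4π² = 3.930×10¹⁵ × (1.820×10⁴)² / 39.48 = 3.297×10²² m³.
a = 3.207×10⁷ m = 32067 km.
Altitude h = a − R = 32067 − 18280 = 13787 km.

h_sync ≈ 13800 km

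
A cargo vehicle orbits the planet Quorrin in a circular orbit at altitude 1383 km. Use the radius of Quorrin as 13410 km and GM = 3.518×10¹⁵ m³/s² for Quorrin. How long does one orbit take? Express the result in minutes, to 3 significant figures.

r = 13410 + 1383 = 14793 km = 1.4793×10⁷ m.
Kepler's third law: T = 2π√(r³/μ) = 2π√((1.479×10⁷)³ / 3.518×10¹⁵).
r³/μ = 9.202×10⁵ s², so T = 2π × 9.593×10² = 6.027×10³ s.
Converting: 6.027×10³ s ÷ 60.00 = 100.5 minutes.

T ≈ 100 minutes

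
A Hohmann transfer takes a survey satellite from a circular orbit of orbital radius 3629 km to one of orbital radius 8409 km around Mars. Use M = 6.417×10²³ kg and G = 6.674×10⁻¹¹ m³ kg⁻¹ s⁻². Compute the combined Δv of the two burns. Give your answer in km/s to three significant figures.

Δv_total ≈ 1.13 km/s

μ = GM = 6.674×10⁻¹¹ × 6.417×10²³ = 4.283×10¹³ m³/s².
r₁ = 3629 km = 3.629×10⁶ m.
r₂ = 8409 km = 8.409×10⁶ m.
Transfer ellipse a_t = (r₁ + r₂)/2 = 6.019×10⁶ m.
At r₁: circular v_c1 = √(μ/r₁) = 3435 m/s; transfer-periapsis v_p = √[μ(2/r₁ − 1/a_t)] = 4060 m/s.
Δv₁ = v_p − v_c1 = 625.2 m/s.
At r₂: circular v_c2 = √(μ/r₂) = 2257 m/s; transfer-apoapsis v_a = √[μ(2/r₂ − 1/a_t)] = 1752 m/s.
Δv₂ = v_c2 − v_a = 504.4 m/s.
Total Δv = Δv₁ + Δv₂ = 1130 m/s = 1.130 km/s.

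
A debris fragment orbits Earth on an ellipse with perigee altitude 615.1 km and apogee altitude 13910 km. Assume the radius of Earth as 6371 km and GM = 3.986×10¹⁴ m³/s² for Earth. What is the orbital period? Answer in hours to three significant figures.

r_p = 6371 + 615.1 = 6986.1 km = 6.9861×10⁶ m.
r_a = 6371 + 13910 = 20281 km = 2.0281×10⁷ m.
Semi-major axis a = (r_p + r_a)/2 = (6986.1 + 20281)/2 = 13634 km = 1.363×10⁷ m.
By Kepler's third law T = 2π√(a³/μ) = 2π × 2.521×10³ = 1.584×10⁴ s.
= 4.401 hours.

T ≈ 4.40 hours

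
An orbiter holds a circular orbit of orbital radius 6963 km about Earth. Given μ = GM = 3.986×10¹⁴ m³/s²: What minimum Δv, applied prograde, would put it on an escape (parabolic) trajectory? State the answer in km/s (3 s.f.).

r = 6963 km = 6.963×10⁶ m.
Circular speed v_c = √(μ/r) = 7566 m/s.
Escape speed v_esc = √(2μ/r) = √2 × v_c = 10700 m/s.
Δv = v_esc − v_c = 3134 m/s = 3.134 km/s.

Δv ≈ 3.13 km/s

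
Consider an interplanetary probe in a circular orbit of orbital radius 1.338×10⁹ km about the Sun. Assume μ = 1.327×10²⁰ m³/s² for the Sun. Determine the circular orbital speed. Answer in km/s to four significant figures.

v ≈ 9.959 km/s

r = 1.338×10⁹ km = 1.338×10¹² m.
For a circular orbit v = √(μ/r) = √(1.327×10²⁰ / 1.338×10¹²) = √(9.918×10⁷) = 9959 m/s.
That is 9.959 km/s.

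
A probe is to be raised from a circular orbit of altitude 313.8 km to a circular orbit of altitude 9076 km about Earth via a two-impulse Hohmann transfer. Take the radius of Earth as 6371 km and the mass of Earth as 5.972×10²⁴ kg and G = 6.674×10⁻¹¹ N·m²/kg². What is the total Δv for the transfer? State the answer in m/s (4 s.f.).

μ = GM = 6.674×10⁻¹¹ × 5.972×10²⁴ = 3.986×10¹⁴ m³/s².
r₁ = 6371 + 313.8 = 6684.8 km = 6.6848×10⁶ m.
r₂ = 6371 + 9076 = 15447 km = 1.5447×10⁷ m.
Transfer ellipse a_t = (r₁ + r₂)/2 = 1.107×10⁷ m.
At r₁: circular v_c1 = √(μ/r₁) = 7722 m/s; transfer-perigee v_p = √[μ(2/r₁ − 1/a_t)] = 9123 m/s.
Δv₁ = v_p − v_c1 = 1401 m/s.
At r₂: circular v_c2 = √(μ/r₂) = 5080 m/s; transfer-apogee v_a = √[μ(2/r₂ − 1/a_t)] = 3948 m/s.
Δv₂ = v_c2 − v_a = 1132 m/s.
Total Δv = Δv₁ + Δv₂ = 2533 m/s.

Δv_total ≈ 2533 m/s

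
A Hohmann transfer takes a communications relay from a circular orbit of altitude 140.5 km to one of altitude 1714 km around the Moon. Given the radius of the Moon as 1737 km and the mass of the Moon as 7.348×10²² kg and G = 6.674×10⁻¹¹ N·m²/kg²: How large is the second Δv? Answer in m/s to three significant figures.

Δv ≈ 191 m/s

μ = GM = 6.674×10⁻¹¹ × 7.348×10²² = 4.904×10¹² m³/s².
r₁ = 1737 + 140.5 = 1877.5 km = 1.8775×10⁶ m.
r₂ = 1737 + 1714 = 3451.0 km = 3.4510×10⁶ m.
Transfer ellipse a_t = (r₁ + r₂)/2 = 2.664×10⁶ m.
At r₁: circular v_c1 = √(μ/r₁) = 1616 m/s; transfer-perilune v_p = √[μ(2/r₁ − 1/a_t)] = 1839 m/s.
At r₂: circular v_c2 = √(μ/r₂) = 1192 m/s; transfer-apolune v_a = √[μ(2/r₂ − 1/a_t)] = 1001 m/s.
Δv₂ = v_c2 − v_a = 191.4 m/s.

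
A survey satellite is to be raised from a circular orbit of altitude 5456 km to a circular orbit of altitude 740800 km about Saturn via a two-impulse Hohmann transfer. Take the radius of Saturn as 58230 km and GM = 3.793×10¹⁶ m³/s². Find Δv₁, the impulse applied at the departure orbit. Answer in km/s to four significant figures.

Δv ≈ 8.810 km/s

r₁ = 58230 + 5456 = 63686 km = 6.3686×10⁷ m.
r₂ = 58230 + 740800 = 799030 km = 7.9903×10⁸ m.
Transfer ellipse a_t = (r₁ + r₂)/2 = 4.314×10⁸ m.
At r₁: circular v_c1 = √(μ/r₁) = 24400 m/s; transfer-perikrone v_p = √[μ(2/r₁ − 1/a_t)] = 33210 m/s.
Δv₁ = v_p − v_c1 = 8810 m/s.
= 8.810 km/s.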